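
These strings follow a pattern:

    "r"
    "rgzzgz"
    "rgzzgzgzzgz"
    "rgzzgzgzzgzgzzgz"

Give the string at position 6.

rgzzgzgzzgzgzzgzgzzgzgzzgz

The strings grow by a fixed suffix gzzgz each time.
From rgzzgzgzzgzgzzgz, 2 further steps: rgzzgzgzzgzgzzgz → rgzzgzgzzgzgzzgzgzzgz → (answer).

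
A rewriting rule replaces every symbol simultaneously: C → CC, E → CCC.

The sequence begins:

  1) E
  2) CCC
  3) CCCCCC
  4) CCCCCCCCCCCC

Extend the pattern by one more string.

Apply φ to CCCCCCCCCCCC symbol by symbol: C→CC, C→CC, C→CC, C→CC, C→CC, C→CC, C→CC, C→CC, C→CC, C→CC, C→CC, C→CC; joined: CC CC CC CC CC CC CC CC CC CC CC CC.

CCCCCCCCCCCCCCCCCCCCCCCC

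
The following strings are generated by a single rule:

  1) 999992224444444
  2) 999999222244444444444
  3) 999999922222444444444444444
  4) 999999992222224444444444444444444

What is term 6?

The n-th term is n+3 9's then n+1 2's then 4n-1 4's, where the shown terms are n = 2, 3, 4, 5.
For term 6, n = 7, so the run lengths are 10, 8, 27.

999999999922222222444444444444444444444444444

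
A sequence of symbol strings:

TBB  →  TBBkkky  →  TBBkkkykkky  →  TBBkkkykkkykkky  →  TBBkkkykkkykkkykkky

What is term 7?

TBBkkkykkkykkkykkkykkkykkky

The strings grow by a fixed suffix kkky each time.
From TBBkkkykkkykkkykkky, 2 further steps: TBBkkkykkkykkkykkky → TBBkkkykkkykkkykkkykkky → (answer).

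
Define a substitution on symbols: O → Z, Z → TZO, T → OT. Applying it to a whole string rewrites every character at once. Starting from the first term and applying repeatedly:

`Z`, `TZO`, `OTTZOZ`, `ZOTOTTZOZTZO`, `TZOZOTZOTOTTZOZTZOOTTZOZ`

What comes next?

Replace each of the 24 characters of TZOZOTZOTOTTZOZTZOOTTZOZ in place — OT TZO Z TZO Z OT TZO Z OT Z OT OT TZO Z TZO OT TZO Z Z OT OT TZO Z TZO — and concatenate.

OTTZOZTZOZOTTZOZOTZOTOTTZOZTZOOTTZOZZOTOTTZOZTZO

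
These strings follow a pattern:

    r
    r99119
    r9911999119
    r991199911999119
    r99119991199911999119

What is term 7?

r991199911999119991199911999119

The strings grow by a fixed suffix 99119 each time.
From r99119991199911999119, 2 further steps: r99119991199911999119 → r9911999119991199911999119 → (answer).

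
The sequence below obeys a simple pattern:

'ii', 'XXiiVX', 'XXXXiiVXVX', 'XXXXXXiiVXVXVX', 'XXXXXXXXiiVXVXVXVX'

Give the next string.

s(k+1) = XX·s(k)·VX, so each term gains XX as a prefix and VX as a suffix.
So the next term is XX·XXXXXXXXiiVXVXVXVX·VX.

XXXXXXXXXXiiVXVXVXVXVX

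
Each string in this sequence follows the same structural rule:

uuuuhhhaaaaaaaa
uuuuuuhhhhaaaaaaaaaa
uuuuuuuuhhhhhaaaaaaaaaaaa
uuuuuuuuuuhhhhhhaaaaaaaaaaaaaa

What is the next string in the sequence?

uuuuuuuuuuuuhhhhhhhaaaaaaaaaaaaaaaa

Reading off run lengths: u runs 4, 6, 8, 10; h runs 3, 4, 5, 6; a runs 8, 10, 12, 14 — each is linear in n, where the shown terms are n = 3, 4, 5, 6.
At n = 7 the blocks have lengths 12, 7, 16.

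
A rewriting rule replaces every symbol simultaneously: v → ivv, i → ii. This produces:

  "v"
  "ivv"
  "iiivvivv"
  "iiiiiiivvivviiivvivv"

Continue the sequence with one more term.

iiiiiiiiiiiiiiivvivviiivvivviiiiiiivvivviiivvivv

Replace each of the 20 characters of iiiiiiivvivviiivvivv in place — ii ii ii ii ii ii ii ivv ivv ii ivv ivv ii ii ii ivv ivv ii ivv ivv — and concatenate.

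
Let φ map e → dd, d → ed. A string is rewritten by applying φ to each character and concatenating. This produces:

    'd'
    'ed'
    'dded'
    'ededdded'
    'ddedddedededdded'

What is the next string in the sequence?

Replace each of the 16 characters of ddedddedededdded in place — ed ed dd ed ed ed dd ed dd ed dd ed ed ed dd ed — and concatenate.

ededddedededddedddedddedededdded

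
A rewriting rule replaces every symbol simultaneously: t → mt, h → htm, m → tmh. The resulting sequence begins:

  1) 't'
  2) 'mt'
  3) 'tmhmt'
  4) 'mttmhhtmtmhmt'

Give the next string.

Rewriting the 13 symbols of mttmhhtmtmhmt one by one yields tmh mt mt tmh htm htm mt tmh mt tmh htm tmh mt; concatenated:

tmhmtmttmhhtmhtmmttmhmttmhhtmtmhmt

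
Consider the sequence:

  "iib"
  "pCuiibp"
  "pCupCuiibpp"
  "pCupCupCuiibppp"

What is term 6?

pCupCupCupCupCuiibppppp

Each term wraps the previous one in pCu on the left and p on the right.
From pCupCupCuiibppp, 2 further steps: pCupCupCuiibppp → pCupCupCupCuiibpppp → (answer).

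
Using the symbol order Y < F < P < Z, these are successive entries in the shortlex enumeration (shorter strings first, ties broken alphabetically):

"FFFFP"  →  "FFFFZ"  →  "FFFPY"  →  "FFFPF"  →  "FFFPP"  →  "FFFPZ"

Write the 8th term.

Continuing the enumeration 2 steps past FFFPZ: FFFPZ → FFFZY → (answer).

FFFZF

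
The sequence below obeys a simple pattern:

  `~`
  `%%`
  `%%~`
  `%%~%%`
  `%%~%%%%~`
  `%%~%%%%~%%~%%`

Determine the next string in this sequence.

From term 3 onward, concatenate the last term with the second-to-last: %%·~ = %%~, %%~·%% = %%~%%, …
So term 7 is %%~%%%%~%%~%%·%%~%%%%~.

%%~%%%%~%%~%%%%~%%%%~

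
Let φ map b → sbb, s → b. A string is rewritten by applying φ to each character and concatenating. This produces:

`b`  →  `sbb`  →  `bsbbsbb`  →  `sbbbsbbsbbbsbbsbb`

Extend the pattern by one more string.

Rewriting the 17 symbols of sbbbsbbsbbbsbbsbb one by one yields b sbb sbb sbb b sbb sbb b sbb sbb sbb b sbb sbb b sbb sbb; concatenated:

bsbbsbbsbbbsbbsbbbsbbsbbsbbbsbbsbbbsbbsbb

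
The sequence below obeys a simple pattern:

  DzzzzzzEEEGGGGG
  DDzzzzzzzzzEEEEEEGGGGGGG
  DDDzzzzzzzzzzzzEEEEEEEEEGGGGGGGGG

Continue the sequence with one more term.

DDDDzzzzzzzzzzzzzzzEEEEEEEEEEEEGGGGGGGGGGG

Each string has the form D^{n} z^{3n+3} E^{3n} G^{2n+3} (n = 1, 2, …).
At n = 4 the blocks have lengths 4, 15, 12, 11.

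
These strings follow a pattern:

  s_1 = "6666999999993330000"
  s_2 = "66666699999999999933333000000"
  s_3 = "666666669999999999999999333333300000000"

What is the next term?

Each string has the form 6^{2n} 9^{4n} 3^{2n-1} 0^{2n}, where the shown terms are n = 2, 3, 4.
At n = 5 the blocks have lengths 10, 20, 9, 10.

6666666666999999999999999999993333333330000000000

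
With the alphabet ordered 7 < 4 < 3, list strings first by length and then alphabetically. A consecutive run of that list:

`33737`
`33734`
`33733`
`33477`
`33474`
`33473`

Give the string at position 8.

33444

Stepping forward 2 times from 33473: 33473 → 33447, then the target.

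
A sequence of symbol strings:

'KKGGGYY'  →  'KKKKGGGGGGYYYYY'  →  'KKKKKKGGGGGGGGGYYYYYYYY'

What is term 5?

Each string has the form K^{2n} G^{3n} Y^{3n-1} (n = 1, 2, …).
Setting n = 5 gives 10, 15, 14 characters in each block.

KKKKKKKKKKGGGGGGGGGGGGGGGYYYYYYYYYYYYYY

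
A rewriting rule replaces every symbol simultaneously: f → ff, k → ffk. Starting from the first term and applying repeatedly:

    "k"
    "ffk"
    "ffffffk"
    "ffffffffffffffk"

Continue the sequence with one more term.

Rewriting the 15 symbols of ffffffffffffffk one by one yields ff ff ff ff ff ff ff ff ff ff ff ff ff ff ffk; concatenated:

ffffffffffffffffffffffffffffffk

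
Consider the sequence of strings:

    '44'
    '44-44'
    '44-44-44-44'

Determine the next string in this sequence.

Every step duplicates the string with '-' between the halves.
So the next term is two copies of 44-44-44-44 with '-' between the halves.

44-44-44-44-44-44-44-44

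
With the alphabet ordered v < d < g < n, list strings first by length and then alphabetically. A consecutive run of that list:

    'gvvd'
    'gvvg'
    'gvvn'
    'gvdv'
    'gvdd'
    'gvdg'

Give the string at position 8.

Advancing 2 positions from gvdg through gvdg → gvdn reaches term 8.

gvgv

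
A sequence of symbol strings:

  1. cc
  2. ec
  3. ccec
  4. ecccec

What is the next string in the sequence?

ccececccec

This is a Fibonacci-style word recurrence s(k) = s(k−2)·s(k−1): e.g. cc·ec = ccec.
The next term joins ccec and ecccec.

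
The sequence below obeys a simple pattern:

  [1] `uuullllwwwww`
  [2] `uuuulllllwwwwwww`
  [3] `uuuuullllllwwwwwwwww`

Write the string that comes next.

uuuuuulllllllwwwwwwwwwww

Reading off run lengths: u runs 3, 4, 5; l runs 4, 5, 6; w runs 5, 7, 9 — each is linear in n, where the shown terms are n = 3, 4, 5.
For the next term, n = 6, so the run lengths are 6, 7, 11.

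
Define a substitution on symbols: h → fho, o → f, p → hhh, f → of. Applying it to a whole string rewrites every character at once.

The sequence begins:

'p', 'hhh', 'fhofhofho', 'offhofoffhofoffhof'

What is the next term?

Replace each of the 18 characters of offhofoffhofoffhof in place — f of of fho f of f of of fho f of f of of fho f of — and concatenate.

fofoffhofoffofoffhofoffofoffhofof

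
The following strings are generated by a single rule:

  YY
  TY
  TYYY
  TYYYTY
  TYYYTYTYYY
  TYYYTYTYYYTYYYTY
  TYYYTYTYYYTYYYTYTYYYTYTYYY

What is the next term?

From term 3 onward, concatenate the last term with the second-to-last: TY·YY = TYYY, TYYY·TY = TYYYTY, …
The next term joins TYYYTYTYYYTYYYTYTYYYTYTYYY and TYYYTYTYYYTYYYTY.

TYYYTYTYYYTYYYTYTYYYTYTYYYTYYYTYTYYYTYYYTY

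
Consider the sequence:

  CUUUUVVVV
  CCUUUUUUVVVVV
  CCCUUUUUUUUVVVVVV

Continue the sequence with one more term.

CCCCUUUUUUUUUUVVVVVVV

The n-th term is n-1 C's then 2n U's then n+2 V's, where the shown terms are n = 2, 3, 4.
For the next term, n = 5, so the run lengths are 4, 10, 7.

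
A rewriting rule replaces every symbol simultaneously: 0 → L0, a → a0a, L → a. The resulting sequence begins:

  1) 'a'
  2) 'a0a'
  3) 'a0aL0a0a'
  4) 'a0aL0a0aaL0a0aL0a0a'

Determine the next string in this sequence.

Replace each of the 19 characters of a0aL0a0aaL0a0aL0a0a in place — a0a L0 a0a a L0 a0a L0 a0a a0a a L0 a0a L0 a0a a L0 a0a L0 a0a — and concatenate.

a0aL0a0aaL0a0aL0a0aa0aaL0a0aL0a0aaL0a0aL0a0a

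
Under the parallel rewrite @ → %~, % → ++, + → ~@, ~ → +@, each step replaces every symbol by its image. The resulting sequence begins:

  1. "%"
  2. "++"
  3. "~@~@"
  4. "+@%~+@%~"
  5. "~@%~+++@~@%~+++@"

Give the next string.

Rewriting the 16 symbols of ~@%~+++@~@%~+++@ one by one yields +@ %~ ++ +@ ~@ ~@ ~@ %~ +@ %~ ++ +@ ~@ ~@ ~@ %~; concatenated:

+@%~+++@~@~@~@%~+@%~+++@~@~@~@%~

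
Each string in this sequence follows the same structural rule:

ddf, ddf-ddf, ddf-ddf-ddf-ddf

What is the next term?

Every step duplicates the string with '-' between the halves.
One more doubling of ddf-ddf-ddf-ddf gives the answer.

ddf-ddf-ddf-ddf-ddf-ddf-ddf-ddf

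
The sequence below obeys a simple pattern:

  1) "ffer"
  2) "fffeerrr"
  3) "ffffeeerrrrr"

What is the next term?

Term n consists of n+1 f's, followed by n e's, followed by 2n-1 r's (n = 1, 2, …).
At n = 4 the blocks have lengths 5, 4, 7.

fffffeeeerrrrrrr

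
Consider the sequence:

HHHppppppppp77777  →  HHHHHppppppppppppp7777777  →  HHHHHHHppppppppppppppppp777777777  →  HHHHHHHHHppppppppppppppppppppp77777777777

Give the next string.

The n-th term is 2n-1 H's then 4n+1 p's then 2n+1 7's, where the shown terms are n = 2, 3, 4, 5.
At n = 6 the blocks have lengths 11, 25, 13.

HHHHHHHHHHHppppppppppppppppppppppppp7777777777777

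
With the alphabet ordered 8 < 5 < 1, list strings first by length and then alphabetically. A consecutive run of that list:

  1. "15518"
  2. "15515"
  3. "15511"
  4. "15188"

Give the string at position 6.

15181

Continuing the enumeration 2 steps past 15188: 15188 → 15185 → (answer).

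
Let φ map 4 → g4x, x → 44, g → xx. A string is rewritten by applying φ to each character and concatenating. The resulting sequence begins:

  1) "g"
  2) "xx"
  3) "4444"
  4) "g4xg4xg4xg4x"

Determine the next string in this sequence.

Apply φ to g4xg4xg4xg4x symbol by symbol: g→xx, 4→g4x, x→44, g→xx, 4→g4x, x→44, g→xx, 4→g4x, x→44, g→xx, 4→g4x, x→44; joined: xx g4x 44 xx g4x 44 xx g4x 44 xx g4x 44.

xxg4x44xxg4x44xxg4x44xxg4x44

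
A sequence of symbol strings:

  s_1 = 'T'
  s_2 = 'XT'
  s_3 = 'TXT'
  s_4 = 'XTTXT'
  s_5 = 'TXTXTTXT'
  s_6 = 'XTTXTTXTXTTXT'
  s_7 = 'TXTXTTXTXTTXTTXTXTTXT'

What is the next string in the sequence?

From term 3 onward, concatenate the second-to-last term with the last: T·XT = TXT, XT·TXT = XTTXT, …
Continuing: XTTXTTXTXTTXT · TXTXTTXTXTTXTTXTXTTXT gives term 8.

XTTXTTXTXTTXTTXTXTTXTXTTXTTXTXTTXT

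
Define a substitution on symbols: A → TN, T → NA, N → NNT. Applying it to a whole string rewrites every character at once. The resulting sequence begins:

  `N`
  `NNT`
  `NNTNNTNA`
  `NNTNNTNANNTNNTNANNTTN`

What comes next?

NNTNNTNANNTNNTNANNTTNNNTNNTNANNTNNTNANNTTNNNTNNTNANANNT

Replace each of the 21 characters of NNTNNTNANNTNNTNANNTTN in place — NNT NNT NA NNT NNT NA NNT TN NNT NNT NA NNT NNT NA NNT TN NNT NNT NA NA NNT — and concatenate.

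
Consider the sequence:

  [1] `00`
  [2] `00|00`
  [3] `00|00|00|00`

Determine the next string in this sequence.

s(k+1) = s(k)·|·s(k) — each term doubles the last with '|' between the halves.
Doubling 00|00|00|00 with '|' between the halves:

00|00|00|00|00|00|00|00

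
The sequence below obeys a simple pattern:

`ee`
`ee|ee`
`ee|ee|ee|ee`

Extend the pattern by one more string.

Every step duplicates the string with '|' between the halves.
One more doubling of ee|ee|ee|ee gives the answer.

ee|ee|ee|ee|ee|ee|ee|ee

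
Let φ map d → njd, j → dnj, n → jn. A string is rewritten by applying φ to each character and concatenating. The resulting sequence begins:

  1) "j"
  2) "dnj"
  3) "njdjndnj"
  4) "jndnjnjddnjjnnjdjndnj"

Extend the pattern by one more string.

φ(jndnjnjddnjjnnjdjndnj) expands symbol-by-symbol to dnj jn njd jn dnj jn dnj njd njd jn dnj dnj jn jn dnj njd dnj jn njd jn dnj; joining the 21 pieces gives the next term.

dnjjnnjdjndnjjndnjnjdnjdjndnjdnjjnjndnjnjddnjjnnjdjndnj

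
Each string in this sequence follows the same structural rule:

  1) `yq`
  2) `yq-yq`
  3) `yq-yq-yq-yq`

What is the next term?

yq-yq-yq-yq-yq-yq-yq-yq

s(k+1) = s(k)·-·s(k) — each term doubles the last with '-' between the halves.
One more doubling of yq-yq-yq-yq gives the answer.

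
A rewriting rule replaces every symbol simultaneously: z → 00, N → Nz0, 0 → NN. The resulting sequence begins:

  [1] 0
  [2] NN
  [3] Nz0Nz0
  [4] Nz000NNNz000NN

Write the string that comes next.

Nz000NNNNNNNz0Nz0Nz000NNNNNNNz0Nz0

φ(Nz000NNNz000NN) expands symbol-by-symbol to Nz0 00 NN NN NN Nz0 Nz0 Nz0 00 NN NN NN Nz0 Nz0; joining the 14 pieces gives the next term.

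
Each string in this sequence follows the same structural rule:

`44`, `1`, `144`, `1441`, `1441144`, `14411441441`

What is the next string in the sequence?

This is a Fibonacci-style word recurrence s(k) = s(k−1)·s(k−2): e.g. 1·44 = 144.
So term 7 is 14411441441·1441144.

144114414411441144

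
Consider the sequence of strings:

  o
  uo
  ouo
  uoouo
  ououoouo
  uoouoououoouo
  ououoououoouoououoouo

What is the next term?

uoouoououoouoououoououoouoououoouo

Each term (from the third on) is the two preceding terms concatenated in order: term 3 = o·uo = ouo.
Continuing: uoouoououoouo · ououoououoouoououoouo gives term 8.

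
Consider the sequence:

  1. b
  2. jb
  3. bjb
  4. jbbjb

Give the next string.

From term 3 onward, concatenate the second-to-last term with the last: b·jb = bjb, jb·bjb = jbbjb, …
So term 5 is bjb·jbbjb.

bjbjbbjb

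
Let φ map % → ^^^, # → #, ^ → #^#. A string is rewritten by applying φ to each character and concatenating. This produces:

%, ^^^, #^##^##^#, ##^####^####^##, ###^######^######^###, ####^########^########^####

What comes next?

Replace each of the 27 characters of ####^########^########^#### in place — # # # # #^# # # # # # # # # #^# # # # # # # # # #^# # # # # — and concatenate.

#####^##########^##########^#####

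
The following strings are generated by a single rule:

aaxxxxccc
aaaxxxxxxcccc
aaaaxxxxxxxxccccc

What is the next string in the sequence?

Each string has the form a^{n} x^{2n} c^{n+1}, where the shown terms are n = 2, 3, 4.
For the next term, n = 5, so the run lengths are 5, 10, 6.

aaaaaxxxxxxxxxxcccccc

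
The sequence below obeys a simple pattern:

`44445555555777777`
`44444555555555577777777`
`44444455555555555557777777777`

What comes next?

Reading off run lengths: 4 runs 4, 5, 6; 5 runs 7, 10, 13; 7 runs 6, 8, 10 — each is linear in n, where the shown terms are n = 3, 4, 5.
For the next term, n = 6, so the run lengths are 7, 16, 12.

44444445555555555555555777777777777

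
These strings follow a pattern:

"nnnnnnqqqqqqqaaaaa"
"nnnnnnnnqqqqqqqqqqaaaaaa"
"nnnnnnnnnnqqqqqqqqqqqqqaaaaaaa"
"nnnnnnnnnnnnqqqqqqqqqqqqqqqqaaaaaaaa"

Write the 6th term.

nnnnnnnnnnnnnnnnqqqqqqqqqqqqqqqqqqqqqqaaaaaaaaaa

Reading off run lengths: n runs 6, 8, 10, 12; q runs 7, 10, 13, 16; a runs 5, 6, 7, 8 — each is linear in n, where the shown terms are n = 3, 4, 5, 6.
For term 6, n = 8, so the run lengths are 16, 22, 10.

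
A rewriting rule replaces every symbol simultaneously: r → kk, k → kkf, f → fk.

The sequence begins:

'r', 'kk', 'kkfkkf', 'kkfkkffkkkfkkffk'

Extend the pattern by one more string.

φ(kkfkkffkkkfkkffk) expands symbol-by-symbol to kkf kkf fk kkf kkf fk fk kkf kkf kkf fk kkf kkf fk fk kkf; joining the 16 pieces gives the next term.

kkfkkffkkkfkkffkfkkkfkkfkkffkkkfkkffkfkkkf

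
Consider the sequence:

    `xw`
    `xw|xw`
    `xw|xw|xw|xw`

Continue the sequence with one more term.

xw|xw|xw|xw|xw|xw|xw|xw

Each string is two copies of the previous one joined by '|'.
One more doubling of xw|xw|xw|xw gives the answer.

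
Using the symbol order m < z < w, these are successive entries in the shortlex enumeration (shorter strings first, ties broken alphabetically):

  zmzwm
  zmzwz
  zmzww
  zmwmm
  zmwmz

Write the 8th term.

Advancing 3 positions from zmwmz through zmwmz → zmwmw → zmwzm reaches term 8.

zmwzz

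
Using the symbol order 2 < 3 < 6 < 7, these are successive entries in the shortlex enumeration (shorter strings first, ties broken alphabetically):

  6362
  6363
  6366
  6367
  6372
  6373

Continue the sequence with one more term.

Find the rightmost character of 6373 below 7, bump it to the next letter, and reset everything to its right to 2.

6376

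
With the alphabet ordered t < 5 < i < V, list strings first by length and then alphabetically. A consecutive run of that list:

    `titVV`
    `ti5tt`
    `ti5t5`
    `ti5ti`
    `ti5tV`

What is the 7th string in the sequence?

ti555

Advancing 2 positions from ti5tV through ti5tV → ti55t reaches term 7.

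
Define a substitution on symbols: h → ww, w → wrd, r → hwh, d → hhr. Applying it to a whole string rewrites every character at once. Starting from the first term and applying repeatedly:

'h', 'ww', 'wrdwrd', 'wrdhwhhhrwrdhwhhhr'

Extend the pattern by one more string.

wrdhwhhhrwwwrdwwwwwwhwhwrdhwhhhrwwwrdwwwwwwhwh

Replace each of the 18 characters of wrdhwhhhrwrdhwhhhr in place — wrd hwh hhr ww wrd ww ww ww hwh wrd hwh hhr ww wrd ww ww ww hwh — and concatenate.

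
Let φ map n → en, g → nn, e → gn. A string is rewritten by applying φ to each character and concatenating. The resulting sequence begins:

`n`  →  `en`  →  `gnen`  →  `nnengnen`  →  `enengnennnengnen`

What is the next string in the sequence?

Rewriting the 16 symbols of enengnennnengnen one by one yields gn en gn en nn en gn en en en gn en nn en gn en; concatenated:

gnengnennnengnenenengnennnengnen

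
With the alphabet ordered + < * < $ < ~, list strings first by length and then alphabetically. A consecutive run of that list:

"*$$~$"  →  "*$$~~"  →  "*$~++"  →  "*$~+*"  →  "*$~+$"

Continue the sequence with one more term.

*$~+~

Treat *$~+$ as a base-4 numeral over the given alphabet and add one, carrying through any trailing ~'s.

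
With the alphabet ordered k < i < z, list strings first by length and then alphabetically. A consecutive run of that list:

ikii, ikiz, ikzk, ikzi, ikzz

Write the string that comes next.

The successor of ikzz increments the rightmost position that isn't already z and resets every position after it to k.

iikk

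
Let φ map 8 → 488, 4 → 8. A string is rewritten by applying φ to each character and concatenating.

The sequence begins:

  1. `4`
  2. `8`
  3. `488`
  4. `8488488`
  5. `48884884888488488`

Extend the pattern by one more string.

84884884888488488848848848884884888488488

Replace each of the 17 characters of 48884884888488488 in place — 8 488 488 488 8 488 488 8 488 488 488 8 488 488 8 488 488 — and concatenate.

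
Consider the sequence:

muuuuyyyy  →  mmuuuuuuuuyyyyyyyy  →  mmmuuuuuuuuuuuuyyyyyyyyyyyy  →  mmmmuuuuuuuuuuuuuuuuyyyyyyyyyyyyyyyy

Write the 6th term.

mmmmmmuuuuuuuuuuuuuuuuuuuuuuuuyyyyyyyyyyyyyyyyyyyyyyyy

The n-th term is n m's then 4n u's then 4n y's (n = 1, 2, …).
For term 6, n = 6, so the run lengths are 6, 24, 24.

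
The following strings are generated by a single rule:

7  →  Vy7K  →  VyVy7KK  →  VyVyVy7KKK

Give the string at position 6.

Each term wraps the previous one in Vy on the left and K on the right.
From VyVyVy7KKK, 2 further steps: VyVyVy7KKK → VyVyVyVy7KKKK → (answer).

VyVyVyVyVy7KKKKK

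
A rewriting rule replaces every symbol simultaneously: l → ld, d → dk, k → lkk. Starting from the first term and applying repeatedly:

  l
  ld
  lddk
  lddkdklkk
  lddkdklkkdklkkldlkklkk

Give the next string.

Rewriting the 22 symbols of lddkdklkkdklkkldlkklkk one by one yields ld dk dk lkk dk lkk ld lkk lkk dk lkk ld lkk lkk ld dk ld lkk lkk ld lkk lkk; concatenated:

lddkdklkkdklkkldlkklkkdklkkldlkklkklddkldlkklkkldlkklkk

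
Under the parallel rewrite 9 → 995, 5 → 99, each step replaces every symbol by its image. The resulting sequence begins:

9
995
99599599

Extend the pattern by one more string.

9959959999599599995995

Apply φ to 99599599 symbol by symbol: 9→995, 9→995, 5→99, 9→995, 9→995, 5→99, 9→995, 9→995; joined: 995 995 99 995 995 99 995 995.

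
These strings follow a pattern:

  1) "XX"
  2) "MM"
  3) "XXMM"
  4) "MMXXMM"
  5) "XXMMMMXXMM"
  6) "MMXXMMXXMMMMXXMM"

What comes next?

XXMMMMXXMMMMXXMMXXMMMMXXMM

From term 3 onward, concatenate the second-to-last term with the last: XX·MM = XXMM, MM·XXMM = MMXXMM, …
The next term joins XXMMMMXXMM and MMXXMMXXMMMMXXMM.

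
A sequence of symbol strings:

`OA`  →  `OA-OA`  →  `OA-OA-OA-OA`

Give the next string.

OA-OA-OA-OA-OA-OA-OA-OA

Every step duplicates the string with '-' between the halves.
So the next term is two copies of OA-OA-OA-OA with '-' between the halves.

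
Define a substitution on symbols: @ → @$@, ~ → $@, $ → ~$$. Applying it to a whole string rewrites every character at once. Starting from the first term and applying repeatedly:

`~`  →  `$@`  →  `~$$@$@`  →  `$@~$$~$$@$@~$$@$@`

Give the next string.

Rewriting the 17 symbols of $@~$$~$$@$@~$$@$@ one by one yields ~$$ @$@ $@ ~$$ ~$$ $@ ~$$ ~$$ @$@ ~$$ @$@ $@ ~$$ ~$$ @$@ ~$$ @$@; concatenated:

~$$@$@$@~$$~$$$@~$$~$$@$@~$$@$@$@~$$~$$@$@~$$@$@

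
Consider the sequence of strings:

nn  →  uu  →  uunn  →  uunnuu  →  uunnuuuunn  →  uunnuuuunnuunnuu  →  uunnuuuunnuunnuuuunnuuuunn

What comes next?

uunnuuuunnuunnuuuunnuuuunnuunnuuuunnuunnuu

This is a Fibonacci-style word recurrence s(k) = s(k−1)·s(k−2): e.g. uu·nn = uunn.
The next term joins uunnuuuunnuunnuuuunnuuuunn and uunnuuuunnuunnuu.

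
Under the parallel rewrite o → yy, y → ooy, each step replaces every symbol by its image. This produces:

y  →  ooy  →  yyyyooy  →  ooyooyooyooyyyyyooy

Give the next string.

φ(ooyooyooyooyyyyyooy) expands symbol-by-symbol to yy yy ooy yy yy ooy yy yy ooy yy yy ooy ooy ooy ooy ooy yy yy ooy; joining the 19 pieces gives the next term.

yyyyooyyyyyooyyyyyooyyyyyooyooyooyooyooyyyyyooy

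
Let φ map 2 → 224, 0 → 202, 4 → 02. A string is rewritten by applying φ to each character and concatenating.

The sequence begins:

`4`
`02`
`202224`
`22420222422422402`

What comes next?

Rewriting the 17 symbols of 22420222422422402 one by one yields 224 224 02 224 202 224 224 224 02 224 224 02 224 224 02 202 224; concatenated:

22422402224202224224224022242240222422402202224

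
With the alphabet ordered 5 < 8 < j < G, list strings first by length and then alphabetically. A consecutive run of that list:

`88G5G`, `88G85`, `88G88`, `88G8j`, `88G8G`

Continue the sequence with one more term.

Treat 88G8G as a base-4 numeral over the given alphabet and add one, carrying through any trailing G's.

88Gj5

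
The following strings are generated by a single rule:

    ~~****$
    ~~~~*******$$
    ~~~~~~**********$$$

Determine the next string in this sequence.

~~~~~~~~*************$$$$

The n-th term is 2n ~'s then 3n+1 *'s then n $'s (n = 1, 2, …).
Setting n = 4 gives 8, 13, 4 characters in each block.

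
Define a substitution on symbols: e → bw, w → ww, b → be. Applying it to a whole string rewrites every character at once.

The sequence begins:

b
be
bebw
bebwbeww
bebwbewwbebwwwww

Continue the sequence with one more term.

φ(bebwbewwbebwwwww) expands symbol-by-symbol to be bw be ww be bw ww ww be bw be ww ww ww ww ww; joining the 16 pieces gives the next term.

bebwbewwbebwwwwwbebwbewwwwwwwwww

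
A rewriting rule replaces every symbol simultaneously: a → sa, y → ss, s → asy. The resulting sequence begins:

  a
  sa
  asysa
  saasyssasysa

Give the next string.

Expanding saasyssasysa: s→asy, a→sa, a→sa, s→asy, y→ss, s→asy, s→asy, a→sa, s→asy, y→ss, s→asy, a→sa. Concatenated: asy sa sa asy ss asy asy sa asy ss asy sa.

asysasaasyssasyasysaasyssasysa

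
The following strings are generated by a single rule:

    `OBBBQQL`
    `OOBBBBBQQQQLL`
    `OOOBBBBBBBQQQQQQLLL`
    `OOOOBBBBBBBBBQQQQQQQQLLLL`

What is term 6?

OOOOOOBBBBBBBBBBBBBQQQQQQQQQQQQLLLLLL

Each string has the form O^{n} B^{2n+1} Q^{2n} L^{n} (n = 1, 2, …).
For term 6, n = 6, so the run lengths are 6, 13, 12, 6.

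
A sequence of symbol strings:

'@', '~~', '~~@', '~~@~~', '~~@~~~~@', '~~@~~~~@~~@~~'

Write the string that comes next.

~~@~~~~@~~@~~~~@~~~~@

Each term (from the third on) is the previous term followed by the one before it: term 3 = ~~·@ = ~~@.
So term 7 is ~~@~~~~@~~@~~·~~@~~~~@.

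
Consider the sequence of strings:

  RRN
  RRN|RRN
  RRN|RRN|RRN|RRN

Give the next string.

Every step duplicates the string with '|' between the halves.
So the next term is two copies of RRN|RRN|RRN|RRN with '|' between the halves.

RRN|RRN|RRN|RRN|RRN|RRN|RRN|RRN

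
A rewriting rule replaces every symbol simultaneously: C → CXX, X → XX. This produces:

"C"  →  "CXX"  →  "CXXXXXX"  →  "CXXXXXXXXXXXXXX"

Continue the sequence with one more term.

φ(CXXXXXXXXXXXXXX) expands symbol-by-symbol to CXX XX XX XX XX XX XX XX XX XX XX XX XX XX XX; joining the 15 pieces gives the next term.

CXXXXXXXXXXXXXXXXXXXXXXXXXXXXXX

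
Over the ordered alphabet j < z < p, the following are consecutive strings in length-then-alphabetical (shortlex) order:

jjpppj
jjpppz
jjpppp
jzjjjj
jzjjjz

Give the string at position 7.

jzjjzj

Continuing the enumeration 2 steps past jzjjjz: jzjjjz → jzjjjp → (answer).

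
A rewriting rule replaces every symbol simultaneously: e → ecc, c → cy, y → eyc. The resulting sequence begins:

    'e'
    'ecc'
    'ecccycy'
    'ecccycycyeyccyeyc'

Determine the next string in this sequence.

Applying the rule to each of the 17 symbols of ecccycycyeyccyeyc gives the pieces ecc cy cy cy eyc cy eyc cy eyc ecc eyc cy cy eyc ecc eyc cy, which concatenate to the answer.

ecccycycyeyccyeyccyeycecceyccycyeycecceyccy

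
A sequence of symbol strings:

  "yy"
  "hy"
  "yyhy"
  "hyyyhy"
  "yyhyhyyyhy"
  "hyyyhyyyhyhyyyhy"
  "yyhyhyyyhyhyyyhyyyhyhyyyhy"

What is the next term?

hyyyhyyyhyhyyyhyyyhyhyyyhyhyyyhyyyhyhyyyhy

This is a Fibonacci-style word recurrence s(k) = s(k−2)·s(k−1): e.g. yy·hy = yyhy.
So term 8 is hyyyhyyyhyhyyyhy·yyhyhyyyhyhyyyhyyyhyhyyyhy.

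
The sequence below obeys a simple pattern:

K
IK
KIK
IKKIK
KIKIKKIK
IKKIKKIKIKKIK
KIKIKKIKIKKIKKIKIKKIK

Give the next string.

IKKIKKIKIKKIKKIKIKKIKIKKIKKIKIKKIK

This is a Fibonacci-style word recurrence s(k) = s(k−2)·s(k−1): e.g. K·IK = KIK.
Continuing: IKKIKKIKIKKIK · KIKIKKIKIKKIKKIKIKKIK gives term 8.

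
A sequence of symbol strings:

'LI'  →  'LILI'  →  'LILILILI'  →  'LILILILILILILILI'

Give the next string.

LILILILILILILILILILILILILILILILI

s(k+1) = s(k)·s(k) — each term doubles the last.
One more doubling of LILILILILILILILI gives the answer.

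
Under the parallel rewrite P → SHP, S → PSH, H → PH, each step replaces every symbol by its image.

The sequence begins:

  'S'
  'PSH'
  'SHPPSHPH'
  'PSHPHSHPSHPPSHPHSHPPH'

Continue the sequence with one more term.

SHPPSHPHSHPPHPSHPHSHPPSHPHSHPSHPPSHPHSHPPHPSHPHSHPSHPPH

Applying the rule to each of the 21 symbols of PSHPHSHPSHPPSHPHSHPPH gives the pieces SHP PSH PH SHP PH PSH PH SHP PSH PH SHP SHP PSH PH SHP PH PSH PH SHP SHP PH, which concatenate to the answer.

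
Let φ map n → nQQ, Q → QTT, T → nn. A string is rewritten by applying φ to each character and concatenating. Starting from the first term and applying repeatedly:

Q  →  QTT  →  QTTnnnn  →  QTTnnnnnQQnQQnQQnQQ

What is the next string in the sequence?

QTTnnnnnQQnQQnQQnQQnQQQTTQTTnQQQTTQTTnQQQTTQTTnQQQTTQTT

Replace each of the 19 characters of QTTnnnnnQQnQQnQQnQQ in place — QTT nn nn nQQ nQQ nQQ nQQ nQQ QTT QTT nQQ QTT QTT nQQ QTT QTT nQQ QTT QTT — and concatenate.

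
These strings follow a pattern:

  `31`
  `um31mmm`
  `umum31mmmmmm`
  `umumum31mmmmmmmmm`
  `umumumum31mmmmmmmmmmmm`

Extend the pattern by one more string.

Every step adds um to the front and mmm to the end of the previous string.
Applying this once more to umumumum31mmmmmmmmmmmm:

umumumumum31mmmmmmmmmmmmmmm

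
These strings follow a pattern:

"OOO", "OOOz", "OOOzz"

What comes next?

OOOzzz

The strings grow by a fixed suffix z each time.
So the next term is OOOzz·z.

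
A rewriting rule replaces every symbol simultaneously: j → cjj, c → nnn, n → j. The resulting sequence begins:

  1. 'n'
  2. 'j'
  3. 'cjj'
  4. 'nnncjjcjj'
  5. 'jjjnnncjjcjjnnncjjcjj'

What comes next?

cjjcjjcjjjjjnnncjjcjjnnncjjcjjjjjnnncjjcjjnnncjjcjj

Applying the rule to each of the 21 symbols of jjjnnncjjcjjnnncjjcjj gives the pieces cjj cjj cjj j j j nnn cjj cjj nnn cjj cjj j j j nnn cjj cjj nnn cjj cjj, which concatenate to the answer.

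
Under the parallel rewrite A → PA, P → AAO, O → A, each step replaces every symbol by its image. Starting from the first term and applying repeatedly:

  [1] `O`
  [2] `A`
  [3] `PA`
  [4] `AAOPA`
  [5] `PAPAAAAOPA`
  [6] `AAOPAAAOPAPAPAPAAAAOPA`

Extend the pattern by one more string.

Applying the rule to each of the 22 symbols of AAOPAAAOPAPAPAPAAAAOPA gives the pieces PA PA A AAO PA PA PA A AAO PA AAO PA AAO PA AAO PA PA PA PA A AAO PA, which concatenate to the answer.

PAPAAAAOPAPAPAAAAOPAAAOPAAAOPAAAOPAPAPAPAAAAOPA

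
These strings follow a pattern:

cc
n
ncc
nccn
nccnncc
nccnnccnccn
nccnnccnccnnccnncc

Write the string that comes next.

nccnnccnccnnccnnccnccnnccnccn

From term 3 onward, concatenate the last term with the second-to-last: n·cc = ncc, ncc·n = nccn, …
So term 8 is nccnnccnccnnccnncc·nccnnccnccn.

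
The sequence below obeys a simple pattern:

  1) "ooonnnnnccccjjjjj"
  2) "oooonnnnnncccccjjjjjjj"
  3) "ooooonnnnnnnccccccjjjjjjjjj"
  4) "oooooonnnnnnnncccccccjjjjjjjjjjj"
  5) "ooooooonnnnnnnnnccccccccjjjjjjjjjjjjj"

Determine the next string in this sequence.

oooooooonnnnnnnnnncccccccccjjjjjjjjjjjjjjj

Each string has the form o^{n} n^{n+2} c^{n+1} j^{2n-1}, where the shown terms are n = 3, 4, 5, 6, 7.
Setting n = 8 gives 8, 10, 9, 15 characters in each block.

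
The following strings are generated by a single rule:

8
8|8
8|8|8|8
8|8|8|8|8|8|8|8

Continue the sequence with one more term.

8|8|8|8|8|8|8|8|8|8|8|8|8|8|8|8

Each string is two copies of the previous one joined by '|'.
So the next term is two copies of 8|8|8|8|8|8|8|8 with '|' between the halves.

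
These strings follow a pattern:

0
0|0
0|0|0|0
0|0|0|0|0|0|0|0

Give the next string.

Each string is two copies of the previous one joined by '|'.
One more doubling of 0|0|0|0|0|0|0|0 gives the answer.

0|0|0|0|0|0|0|0|0|0|0|0|0|0|0|0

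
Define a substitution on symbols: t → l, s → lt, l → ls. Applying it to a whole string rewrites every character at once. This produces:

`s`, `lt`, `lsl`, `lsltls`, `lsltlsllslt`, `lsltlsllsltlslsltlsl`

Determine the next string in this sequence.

lsltlsllsltlslsltlsllsltlsltlsllsltls

φ(lsltlsllsltlslsltlsl) expands symbol-by-symbol to ls lt ls l ls lt ls ls lt ls l ls lt ls lt ls l ls lt ls; joining the 20 pieces gives the next term.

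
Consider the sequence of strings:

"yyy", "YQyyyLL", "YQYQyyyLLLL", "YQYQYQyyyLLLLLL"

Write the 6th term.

YQYQYQYQYQyyyLLLLLLLLLL

s(k+1) = YQ·s(k)·LL, so each term gains YQ as a prefix and LL as a suffix.
From YQYQYQyyyLLLLLL, 2 further steps: YQYQYQyyyLLLLLL → YQYQYQYQyyyLLLLLLLL → (answer).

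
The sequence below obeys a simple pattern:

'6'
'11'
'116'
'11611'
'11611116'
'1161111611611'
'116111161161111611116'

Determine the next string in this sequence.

Each term (from the third on) is the previous term followed by the one before it: term 3 = 11·6 = 116.
Continuing: 116111161161111611116 · 1161111611611 gives term 8.

1161111611611116111161161111611611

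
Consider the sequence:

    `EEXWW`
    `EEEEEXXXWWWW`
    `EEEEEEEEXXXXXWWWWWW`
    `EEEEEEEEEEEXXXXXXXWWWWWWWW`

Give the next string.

EEEEEEEEEEEEEEXXXXXXXXXWWWWWWWWWW

Each string has the form E^{3n-1} X^{2n-1} W^{2n} (n = 1, 2, …).
At n = 5 the blocks have lengths 14, 9, 10.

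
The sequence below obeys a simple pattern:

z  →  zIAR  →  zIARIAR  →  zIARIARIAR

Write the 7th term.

Every step adds IAR to the end: s(k+1) = s(k)·IAR.
From zIARIARIAR, 3 further steps: zIARIARIAR → zIARIARIARIAR → zIARIARIARIARIAR → (answer).

zIARIARIARIARIARIAR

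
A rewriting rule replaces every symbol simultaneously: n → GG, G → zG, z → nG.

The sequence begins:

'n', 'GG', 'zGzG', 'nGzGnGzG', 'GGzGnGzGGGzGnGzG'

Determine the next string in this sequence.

zGzGnGzGGGzGnGzGzGzGnGzGGGzGnGzG

φ(GGzGnGzGGGzGnGzG) expands symbol-by-symbol to zG zG nG zG GG zG nG zG zG zG nG zG GG zG nG zG; joining the 16 pieces gives the next term.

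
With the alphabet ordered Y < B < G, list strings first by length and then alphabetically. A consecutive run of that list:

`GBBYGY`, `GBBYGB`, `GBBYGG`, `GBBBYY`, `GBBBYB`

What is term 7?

Advancing 2 positions from GBBBYB through GBBBYB → GBBBYG reaches term 7.

GBBBBY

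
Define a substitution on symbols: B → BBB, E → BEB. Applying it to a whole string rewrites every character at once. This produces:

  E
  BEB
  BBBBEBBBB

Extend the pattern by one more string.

Expanding BBBBEBBBB: B→BBB, B→BBB, B→BBB, B→BBB, E→BEB, B→BBB, B→BBB, B→BBB, B→BBB. Concatenated: BBB BBB BBB BBB BEB BBB BBB BBB BBB.

BBBBBBBBBBBBBEBBBBBBBBBBBBB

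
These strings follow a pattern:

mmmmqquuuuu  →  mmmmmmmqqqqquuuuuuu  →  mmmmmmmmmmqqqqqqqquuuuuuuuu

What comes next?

Reading off run lengths: m runs 4, 7, 10; q runs 2, 5, 8; u runs 5, 7, 9 — each is linear in n (n = 1, 2, …).
At n = 4 the blocks have lengths 13, 11, 11.

mmmmmmmmmmmmmqqqqqqqqqqquuuuuuuuuuu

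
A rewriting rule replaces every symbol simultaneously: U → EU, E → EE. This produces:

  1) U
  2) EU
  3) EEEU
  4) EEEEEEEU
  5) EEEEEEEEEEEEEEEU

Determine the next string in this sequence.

EEEEEEEEEEEEEEEEEEEEEEEEEEEEEEEU

φ(EEEEEEEEEEEEEEEU) expands symbol-by-symbol to EE EE EE EE EE EE EE EE EE EE EE EE EE EE EE EU; joining the 16 pieces gives the next term.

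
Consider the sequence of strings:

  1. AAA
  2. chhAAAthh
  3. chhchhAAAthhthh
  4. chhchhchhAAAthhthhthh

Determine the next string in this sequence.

s(k+1) = chh·s(k)·thh, so each term gains chh as a prefix and thh as a suffix.
Applying this once more to chhchhchhAAAthhthhthh:

chhchhchhchhAAAthhthhthhthh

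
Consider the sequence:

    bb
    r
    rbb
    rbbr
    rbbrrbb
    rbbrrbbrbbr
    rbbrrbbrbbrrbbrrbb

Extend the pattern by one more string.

Each term (from the third on) is the previous term followed by the one before it: term 3 = r·bb = rbb.
Continuing: rbbrrbbrbbrrbbrrbb · rbbrrbbrbbr gives term 8.

rbbrrbbrbbrrbbrrbbrbbrrbbrbbr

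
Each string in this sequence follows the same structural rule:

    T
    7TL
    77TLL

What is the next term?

s(k+1) = 7·s(k)·L, so each term gains 7 as a prefix and L as a suffix.
Applying this once more to 77TLL:

777TLLL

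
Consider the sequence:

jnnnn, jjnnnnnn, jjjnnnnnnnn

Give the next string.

Each string has the form j^{n-1} n^{2n}, where the shown terms are n = 2, 3, 4.
For the next term, n = 5, so the run lengths are 4, 10.

jjjjnnnnnnnnnn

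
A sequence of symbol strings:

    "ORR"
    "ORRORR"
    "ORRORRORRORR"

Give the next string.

ORRORRORRORRORRORRORRORR

Every step duplicates the string.
So the next term is two copies of ORRORRORRORR.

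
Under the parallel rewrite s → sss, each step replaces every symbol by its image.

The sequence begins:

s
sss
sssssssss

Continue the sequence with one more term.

Apply φ to sssssssss symbol by symbol: s→sss, s→sss, s→sss, s→sss, s→sss, s→sss, s→sss, s→sss, s→sss; joined: sss sss sss sss sss sss sss sss sss.

sssssssssssssssssssssssssss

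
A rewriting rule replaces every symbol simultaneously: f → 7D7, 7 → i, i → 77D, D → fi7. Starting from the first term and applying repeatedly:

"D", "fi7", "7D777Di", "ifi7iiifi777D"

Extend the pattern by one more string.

φ(ifi7iiifi777D) expands symbol-by-symbol to 77D 7D7 77D i 77D 77D 77D 7D7 77D i i i fi7; joining the 13 pieces gives the next term.

77D7D777Di77D77D77D7D777Diiifi7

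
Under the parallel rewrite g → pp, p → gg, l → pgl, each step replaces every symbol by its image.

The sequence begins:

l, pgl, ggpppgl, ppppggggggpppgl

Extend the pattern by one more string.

Replace each of the 15 characters of ppppggggggpppgl in place — gg gg gg gg pp pp pp pp pp pp gg gg gg pp pgl — and concatenate.

ggggggggppppppppppppggggggpppgl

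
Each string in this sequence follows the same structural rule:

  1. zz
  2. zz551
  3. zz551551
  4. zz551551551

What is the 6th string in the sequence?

Each term is the previous one with 551 appended.
From zz551551551, 2 further steps: zz551551551 → zz551551551551 → (answer).

zz551551551551551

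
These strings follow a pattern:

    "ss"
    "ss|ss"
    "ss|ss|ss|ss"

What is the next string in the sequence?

Every step duplicates the string with '|' between the halves.
So the next term is two copies of ss|ss|ss|ss with '|' between the halves.

ss|ss|ss|ss|ss|ss|ss|ss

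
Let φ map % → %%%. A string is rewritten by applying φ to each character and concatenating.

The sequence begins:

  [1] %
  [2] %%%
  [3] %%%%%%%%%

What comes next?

Expanding %%%%%%%%%: %→%%%, %→%%%, %→%%%, %→%%%, %→%%%, %→%%%, %→%%%, %→%%%, %→%%%. Concatenated: %%% %%% %%% %%% %%% %%% %%% %%% %%%.

%%%%%%%%%%%%%%%%%%%%%%%%%%%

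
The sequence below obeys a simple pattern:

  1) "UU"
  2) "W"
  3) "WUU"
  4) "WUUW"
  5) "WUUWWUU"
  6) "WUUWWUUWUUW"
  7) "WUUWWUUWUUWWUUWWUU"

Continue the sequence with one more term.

WUUWWUUWUUWWUUWWUUWUUWWUUWUUW

From term 3 onward, concatenate the last term with the second-to-last: W·UU = WUU, WUU·W = WUUW, …
So term 8 is WUUWWUUWUUWWUUWWUU·WUUWWUUWUUW.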